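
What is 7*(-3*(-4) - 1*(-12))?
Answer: 168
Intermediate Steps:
7*(-3*(-4) - 1*(-12)) = 7*(12 + 12) = 7*24 = 168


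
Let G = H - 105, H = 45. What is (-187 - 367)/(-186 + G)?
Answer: 277/123 ≈ 2.2520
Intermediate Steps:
G = -60 (G = 45 - 105 = -60)
(-187 - 367)/(-186 + G) = (-187 - 367)/(-186 - 60) = -554/(-246) = -554*(-1/246) = 277/123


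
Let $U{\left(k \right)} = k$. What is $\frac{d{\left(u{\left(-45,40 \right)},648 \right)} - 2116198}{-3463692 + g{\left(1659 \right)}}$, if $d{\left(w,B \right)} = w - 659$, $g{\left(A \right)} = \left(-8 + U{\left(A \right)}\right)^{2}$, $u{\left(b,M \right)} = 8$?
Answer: $\frac{43201}{15059} \approx 2.8688$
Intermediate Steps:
$g{\left(A \right)} = \left(-8 + A\right)^{2}$
$d{\left(w,B \right)} = -659 + w$
$\frac{d{\left(u{\left(-45,40 \right)},648 \right)} - 2116198}{-3463692 + g{\left(1659 \right)}} = \frac{\left(-659 + 8\right) - 2116198}{-3463692 + \left(-8 + 1659\right)^{2}} = \frac{-651 - 2116198}{-3463692 + 1651^{2}} = - \frac{2116849}{-3463692 + 2725801} = - \frac{2116849}{-737891} = \left(-2116849\right) \left(- \frac{1}{737891}\right) = \frac{43201}{15059}$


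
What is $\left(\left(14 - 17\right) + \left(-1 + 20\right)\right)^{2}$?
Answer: $256$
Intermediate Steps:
$\left(\left(14 - 17\right) + \left(-1 + 20\right)\right)^{2} = \left(-3 + 19\right)^{2} = 16^{2} = 256$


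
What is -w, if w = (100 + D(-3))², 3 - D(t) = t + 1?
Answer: -11025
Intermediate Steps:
D(t) = 2 - t (D(t) = 3 - (t + 1) = 3 - (1 + t) = 3 + (-1 - t) = 2 - t)
w = 11025 (w = (100 + (2 - 1*(-3)))² = (100 + (2 + 3))² = (100 + 5)² = 105² = 11025)
-w = -1*11025 = -11025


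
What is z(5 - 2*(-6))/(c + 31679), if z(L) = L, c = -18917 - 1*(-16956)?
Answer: 17/29718 ≈ 0.00057204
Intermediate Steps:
c = -1961 (c = -18917 + 16956 = -1961)
z(5 - 2*(-6))/(c + 31679) = (5 - 2*(-6))/(-1961 + 31679) = (5 + 12)/29718 = 17*(1/29718) = 17/29718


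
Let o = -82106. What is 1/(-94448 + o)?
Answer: -1/176554 ≈ -5.6640e-6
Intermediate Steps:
1/(-94448 + o) = 1/(-94448 - 82106) = 1/(-176554) = -1/176554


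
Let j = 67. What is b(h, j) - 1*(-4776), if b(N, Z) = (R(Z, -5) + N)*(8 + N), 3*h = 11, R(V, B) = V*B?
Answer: 8194/9 ≈ 910.44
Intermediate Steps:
R(V, B) = B*V
h = 11/3 (h = (1/3)*11 = 11/3 ≈ 3.6667)
b(N, Z) = (8 + N)*(N - 5*Z) (b(N, Z) = (-5*Z + N)*(8 + N) = (N - 5*Z)*(8 + N) = (8 + N)*(N - 5*Z))
b(h, j) - 1*(-4776) = ((11/3)**2 - 40*67 + 8*(11/3) - 5*11/3*67) - 1*(-4776) = (121/9 - 2680 + 88/3 - 3685/3) + 4776 = -34790/9 + 4776 = 8194/9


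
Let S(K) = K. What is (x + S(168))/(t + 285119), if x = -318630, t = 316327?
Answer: -53077/100241 ≈ -0.52949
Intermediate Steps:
(x + S(168))/(t + 285119) = (-318630 + 168)/(316327 + 285119) = -318462/601446 = -318462*1/601446 = -53077/100241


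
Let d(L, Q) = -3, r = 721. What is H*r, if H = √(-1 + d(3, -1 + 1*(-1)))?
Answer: 1442*I ≈ 1442.0*I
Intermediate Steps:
H = 2*I (H = √(-1 - 3) = √(-4) = 2*I ≈ 2.0*I)
H*r = (2*I)*721 = 1442*I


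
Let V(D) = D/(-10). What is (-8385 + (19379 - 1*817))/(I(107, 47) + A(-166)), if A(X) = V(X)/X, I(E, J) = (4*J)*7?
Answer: 101770/13159 ≈ 7.7339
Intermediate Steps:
V(D) = -D/10 (V(D) = D*(-⅒) = -D/10)
I(E, J) = 28*J
A(X) = -⅒ (A(X) = (-X/10)/X = -⅒)
(-8385 + (19379 - 1*817))/(I(107, 47) + A(-166)) = (-8385 + (19379 - 1*817))/(28*47 - ⅒) = (-8385 + (19379 - 817))/(1316 - ⅒) = (-8385 + 18562)/(13159/10) = 10177*(10/13159) = 101770/13159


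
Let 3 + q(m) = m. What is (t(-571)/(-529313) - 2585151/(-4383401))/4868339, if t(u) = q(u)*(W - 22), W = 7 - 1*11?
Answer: 1302936154739/11295476982735544907 ≈ 1.1535e-7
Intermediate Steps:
q(m) = -3 + m
W = -4 (W = 7 - 11 = -4)
t(u) = 78 - 26*u (t(u) = (-3 + u)*(-4 - 22) = (-3 + u)*(-26) = 78 - 26*u)
(t(-571)/(-529313) - 2585151/(-4383401))/4868339 = ((78 - 26*(-571))/(-529313) - 2585151/(-4383401))/4868339 = ((78 + 14846)*(-1/529313) - 2585151*(-1/4383401))*(1/4868339) = (14924*(-1/529313) + 2585151/4383401)*(1/4868339) = (-14924/529313 + 2585151/4383401)*(1/4868339) = (1302936154739/2320191133513)*(1/4868339) = 1302936154739/11295476982735544907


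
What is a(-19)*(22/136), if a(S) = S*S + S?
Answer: 1881/34 ≈ 55.324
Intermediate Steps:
a(S) = S + S**2 (a(S) = S**2 + S = S + S**2)
a(-19)*(22/136) = (-19*(1 - 19))*(22/136) = (-19*(-18))*(22*(1/136)) = 342*(11/68) = 1881/34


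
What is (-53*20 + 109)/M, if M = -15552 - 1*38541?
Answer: 317/18031 ≈ 0.017581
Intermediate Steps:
M = -54093 (M = -15552 - 38541 = -54093)
(-53*20 + 109)/M = (-53*20 + 109)/(-54093) = (-1060 + 109)*(-1/54093) = -951*(-1/54093) = 317/18031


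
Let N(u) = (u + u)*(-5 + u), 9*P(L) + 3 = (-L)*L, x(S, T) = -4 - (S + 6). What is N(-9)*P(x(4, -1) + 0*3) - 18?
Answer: -5590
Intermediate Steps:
x(S, T) = -10 - S (x(S, T) = -4 - (6 + S) = -4 + (-6 - S) = -10 - S)
P(L) = -⅓ - L²/9 (P(L) = -⅓ + ((-L)*L)/9 = -⅓ + (-L²)/9 = -⅓ - L²/9)
N(u) = 2*u*(-5 + u) (N(u) = (2*u)*(-5 + u) = 2*u*(-5 + u))
N(-9)*P(x(4, -1) + 0*3) - 18 = (2*(-9)*(-5 - 9))*(-⅓ - ((-10 - 1*4) + 0*3)²/9) - 18 = (2*(-9)*(-14))*(-⅓ - ((-10 - 4) + 0)²/9) - 18 = 252*(-⅓ - (-14 + 0)²/9) - 18 = 252*(-⅓ - ⅑*(-14)²) - 18 = 252*(-⅓ - ⅑*196) - 18 = 252*(-⅓ - 196/9) - 18 = 252*(-199/9) - 18 = -5572 - 18 = -5590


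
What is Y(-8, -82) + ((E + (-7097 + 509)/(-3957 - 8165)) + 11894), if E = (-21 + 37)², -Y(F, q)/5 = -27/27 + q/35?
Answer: 516220245/42427 ≈ 12167.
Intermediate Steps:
Y(F, q) = 5 - q/7 (Y(F, q) = -5*(-27/27 + q/35) = -5*(-27*1/27 + q*(1/35)) = -5*(-1 + q/35) = 5 - q/7)
E = 256 (E = 16² = 256)
Y(-8, -82) + ((E + (-7097 + 509)/(-3957 - 8165)) + 11894) = (5 - ⅐*(-82)) + ((256 + (-7097 + 509)/(-3957 - 8165)) + 11894) = (5 + 82/7) + ((256 - 6588/(-12122)) + 11894) = 117/7 + ((256 - 6588*(-1/12122)) + 11894) = 117/7 + ((256 + 3294/6061) + 11894) = 117/7 + (1554910/6061 + 11894) = 117/7 + 73644444/6061 = 516220245/42427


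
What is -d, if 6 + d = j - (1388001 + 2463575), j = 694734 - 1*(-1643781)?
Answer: 1513067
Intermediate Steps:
j = 2338515 (j = 694734 + 1643781 = 2338515)
d = -1513067 (d = -6 + (2338515 - (1388001 + 2463575)) = -6 + (2338515 - 1*3851576) = -6 + (2338515 - 3851576) = -6 - 1513061 = -1513067)
-d = -1*(-1513067) = 1513067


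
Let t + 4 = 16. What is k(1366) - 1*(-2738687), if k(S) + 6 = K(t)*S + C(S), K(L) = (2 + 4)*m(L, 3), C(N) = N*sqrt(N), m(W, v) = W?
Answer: 2837033 + 1366*sqrt(1366) ≈ 2.8875e+6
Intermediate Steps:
C(N) = N**(3/2)
t = 12 (t = -4 + 16 = 12)
K(L) = 6*L (K(L) = (2 + 4)*L = 6*L)
k(S) = -6 + S**(3/2) + 72*S (k(S) = -6 + ((6*12)*S + S**(3/2)) = -6 + (72*S + S**(3/2)) = -6 + (S**(3/2) + 72*S) = -6 + S**(3/2) + 72*S)
k(1366) - 1*(-2738687) = (-6 + 1366**(3/2) + 72*1366) - 1*(-2738687) = (-6 + 1366*sqrt(1366) + 98352) + 2738687 = (98346 + 1366*sqrt(1366)) + 2738687 = 2837033 + 1366*sqrt(1366)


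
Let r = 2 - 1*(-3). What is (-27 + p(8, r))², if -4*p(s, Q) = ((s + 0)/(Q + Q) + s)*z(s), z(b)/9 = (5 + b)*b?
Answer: 108805761/25 ≈ 4.3522e+6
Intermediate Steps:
z(b) = 9*b*(5 + b) (z(b) = 9*((5 + b)*b) = 9*(b*(5 + b)) = 9*b*(5 + b))
r = 5 (r = 2 + 3 = 5)
p(s, Q) = -9*s*(5 + s)*(s + s/(2*Q))/4 (p(s, Q) = -((s + 0)/(Q + Q) + s)*9*s*(5 + s)/4 = -(s/((2*Q)) + s)*9*s*(5 + s)/4 = -(s*(1/(2*Q)) + s)*9*s*(5 + s)/4 = -(s/(2*Q) + s)*9*s*(5 + s)/4 = -(s + s/(2*Q))*9*s*(5 + s)/4 = -9*s*(5 + s)*(s + s/(2*Q))/4)
(-27 + p(8, r))² = (-27 - 9/8*8²*(1 + 2*5)*(5 + 8)/5)² = (-27 - 9/8*⅕*64*(1 + 10)*13)² = (-27 - 9/8*⅕*64*11*13)² = (-27 - 10296/5)² = (-10431/5)² = 108805761/25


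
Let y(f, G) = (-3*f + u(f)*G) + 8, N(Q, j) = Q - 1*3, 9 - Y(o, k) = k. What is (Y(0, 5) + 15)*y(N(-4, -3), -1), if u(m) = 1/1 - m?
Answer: 399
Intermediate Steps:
u(m) = 1 - m (u(m) = 1*1 - m = 1 - m)
Y(o, k) = 9 - k
N(Q, j) = -3 + Q (N(Q, j) = Q - 3 = -3 + Q)
y(f, G) = 8 - 3*f + G*(1 - f) (y(f, G) = (-3*f + (1 - f)*G) + 8 = (-3*f + G*(1 - f)) + 8 = 8 - 3*f + G*(1 - f))
(Y(0, 5) + 15)*y(N(-4, -3), -1) = ((9 - 1*5) + 15)*(8 - 3*(-3 - 4) - 1*(-1)*(-1 + (-3 - 4))) = ((9 - 5) + 15)*(8 - 3*(-7) - 1*(-1)*(-1 - 7)) = (4 + 15)*(8 + 21 - 1*(-1)*(-8)) = 19*(8 + 21 - 8) = 19*21 = 399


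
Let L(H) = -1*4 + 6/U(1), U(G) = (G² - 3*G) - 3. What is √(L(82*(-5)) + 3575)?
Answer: √89245/5 ≈ 59.748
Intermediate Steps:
U(G) = -3 + G² - 3*G
L(H) = -26/5 (L(H) = -1*4 + 6/(-3 + 1² - 3*1) = -4 + 6/(-3 + 1 - 3) = -4 + 6/(-5) = -4 + 6*(-⅕) = -4 - 6/5 = -26/5)
√(L(82*(-5)) + 3575) = √(-26/5 + 3575) = √(17849/5) = √89245/5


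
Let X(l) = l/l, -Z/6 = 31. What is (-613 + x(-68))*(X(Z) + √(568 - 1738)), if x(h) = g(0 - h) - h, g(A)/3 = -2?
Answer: -551 - 1653*I*√130 ≈ -551.0 - 18847.0*I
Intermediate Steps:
Z = -186 (Z = -6*31 = -186)
g(A) = -6 (g(A) = 3*(-2) = -6)
X(l) = 1
x(h) = -6 - h
(-613 + x(-68))*(X(Z) + √(568 - 1738)) = (-613 + (-6 - 1*(-68)))*(1 + √(568 - 1738)) = (-613 + (-6 + 68))*(1 + √(-1170)) = (-613 + 62)*(1 + 3*I*√130) = -551*(1 + 3*I*√130) = -551 - 1653*I*√130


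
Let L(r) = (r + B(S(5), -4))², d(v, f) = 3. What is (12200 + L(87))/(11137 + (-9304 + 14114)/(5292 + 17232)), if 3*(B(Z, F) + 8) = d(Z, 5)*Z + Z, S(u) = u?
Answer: 660137146/376281897 ≈ 1.7544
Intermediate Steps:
B(Z, F) = -8 + 4*Z/3 (B(Z, F) = -8 + (3*Z + Z)/3 = -8 + (4*Z)/3 = -8 + 4*Z/3)
L(r) = (-4/3 + r)² (L(r) = (r + (-8 + (4/3)*5))² = (r + (-8 + 20/3))² = (r - 4/3)² = (-4/3 + r)²)
(12200 + L(87))/(11137 + (-9304 + 14114)/(5292 + 17232)) = (12200 + (-4 + 3*87)²/9)/(11137 + (-9304 + 14114)/(5292 + 17232)) = (12200 + (-4 + 261)²/9)/(11137 + 4810/22524) = (12200 + (⅑)*257²)/(11137 + 4810*(1/22524)) = (12200 + (⅑)*66049)/(11137 + 2405/11262) = (12200 + 66049/9)/(125427299/11262) = (175849/9)*(11262/125427299) = 660137146/376281897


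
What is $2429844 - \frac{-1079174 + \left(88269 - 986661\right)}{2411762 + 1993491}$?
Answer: $\frac{10704079548098}{4405253} \approx 2.4298 \cdot 10^{6}$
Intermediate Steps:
$2429844 - \frac{-1079174 + \left(88269 - 986661\right)}{2411762 + 1993491} = 2429844 - \frac{-1079174 - 898392}{4405253} = 2429844 - \left(-1977566\right) \frac{1}{4405253} = 2429844 - - \frac{1977566}{4405253} = 2429844 + \frac{1977566}{4405253} = \frac{10704079548098}{4405253}$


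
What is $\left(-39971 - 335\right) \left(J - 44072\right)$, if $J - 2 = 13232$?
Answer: $1242956428$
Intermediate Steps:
$J = 13234$ ($J = 2 + 13232 = 13234$)
$\left(-39971 - 335\right) \left(J - 44072\right) = \left(-39971 - 335\right) \left(13234 - 44072\right) = \left(-40306\right) \left(-30838\right) = 1242956428$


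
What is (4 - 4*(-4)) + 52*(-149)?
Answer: -7728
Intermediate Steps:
(4 - 4*(-4)) + 52*(-149) = (4 + 16) - 7748 = 20 - 7748 = -7728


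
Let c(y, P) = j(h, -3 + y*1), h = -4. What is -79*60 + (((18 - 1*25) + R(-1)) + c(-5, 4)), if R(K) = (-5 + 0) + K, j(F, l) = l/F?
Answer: -4751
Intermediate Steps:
R(K) = -5 + K
c(y, P) = ¾ - y/4 (c(y, P) = (-3 + y*1)/(-4) = (-3 + y)*(-¼) = ¾ - y/4)
-79*60 + (((18 - 1*25) + R(-1)) + c(-5, 4)) = -79*60 + (((18 - 1*25) + (-5 - 1)) + (¾ - ¼*(-5))) = -4740 + (((18 - 25) - 6) + (¾ + 5/4)) = -4740 + ((-7 - 6) + 2) = -4740 + (-13 + 2) = -4740 - 11 = -4751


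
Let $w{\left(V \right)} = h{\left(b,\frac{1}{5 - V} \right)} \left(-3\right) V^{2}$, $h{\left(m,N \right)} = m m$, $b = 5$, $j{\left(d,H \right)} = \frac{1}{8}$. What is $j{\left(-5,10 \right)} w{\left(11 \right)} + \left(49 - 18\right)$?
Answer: $- \frac{8827}{8} \approx -1103.4$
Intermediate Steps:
$j{\left(d,H \right)} = \frac{1}{8}$
$h{\left(m,N \right)} = m^{2}$
$w{\left(V \right)} = - 75 V^{2}$ ($w{\left(V \right)} = 5^{2} \left(-3\right) V^{2} = 25 \left(-3\right) V^{2} = - 75 V^{2}$)
$j{\left(-5,10 \right)} w{\left(11 \right)} + \left(49 - 18\right) = \frac{\left(-75\right) 11^{2}}{8} + \left(49 - 18\right) = \frac{\left(-75\right) 121}{8} + \left(49 - 18\right) = \frac{1}{8} \left(-9075\right) + 31 = - \frac{9075}{8} + 31 = - \frac{8827}{8}$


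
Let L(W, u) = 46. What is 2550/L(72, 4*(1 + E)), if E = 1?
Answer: 1275/23 ≈ 55.435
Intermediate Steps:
2550/L(72, 4*(1 + E)) = 2550/46 = 2550*(1/46) = 1275/23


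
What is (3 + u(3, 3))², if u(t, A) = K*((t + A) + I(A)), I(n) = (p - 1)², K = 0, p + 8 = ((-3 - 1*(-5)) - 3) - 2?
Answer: 9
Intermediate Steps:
p = -11 (p = -8 + (((-3 - 1*(-5)) - 3) - 2) = -8 + (((-3 + 5) - 3) - 2) = -8 + ((2 - 3) - 2) = -8 + (-1 - 2) = -8 - 3 = -11)
I(n) = 144 (I(n) = (-11 - 1)² = (-12)² = 144)
u(t, A) = 0 (u(t, A) = 0*((t + A) + 144) = 0*((A + t) + 144) = 0*(144 + A + t) = 0)
(3 + u(3, 3))² = (3 + 0)² = 3² = 9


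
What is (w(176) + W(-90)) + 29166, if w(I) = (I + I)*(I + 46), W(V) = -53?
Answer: 107257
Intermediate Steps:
w(I) = 2*I*(46 + I) (w(I) = (2*I)*(46 + I) = 2*I*(46 + I))
(w(176) + W(-90)) + 29166 = (2*176*(46 + 176) - 53) + 29166 = (2*176*222 - 53) + 29166 = (78144 - 53) + 29166 = 78091 + 29166 = 107257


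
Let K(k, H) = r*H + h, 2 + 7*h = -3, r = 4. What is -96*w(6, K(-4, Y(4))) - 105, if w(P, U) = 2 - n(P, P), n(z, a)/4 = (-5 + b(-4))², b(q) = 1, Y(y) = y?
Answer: 5847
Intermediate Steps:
h = -5/7 (h = -2/7 + (⅐)*(-3) = -2/7 - 3/7 = -5/7 ≈ -0.71429)
n(z, a) = 64 (n(z, a) = 4*(-5 + 1)² = 4*(-4)² = 4*16 = 64)
K(k, H) = -5/7 + 4*H (K(k, H) = 4*H - 5/7 = -5/7 + 4*H)
w(P, U) = -62 (w(P, U) = 2 - 1*64 = 2 - 64 = -62)
-96*w(6, K(-4, Y(4))) - 105 = -96*(-62) - 105 = 5952 - 105 = 5847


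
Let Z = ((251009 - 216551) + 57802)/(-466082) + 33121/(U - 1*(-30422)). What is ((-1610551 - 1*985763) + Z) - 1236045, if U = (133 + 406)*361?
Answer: -200947669844293888/52434458041 ≈ -3.8324e+6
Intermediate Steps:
U = 194579 (U = 539*361 = 194579)
Z = -2660745169/52434458041 (Z = ((251009 - 216551) + 57802)/(-466082) + 33121/(194579 - 1*(-30422)) = (34458 + 57802)*(-1/466082) + 33121/(194579 + 30422) = 92260*(-1/466082) + 33121/225001 = -46130/233041 + 33121*(1/225001) = -46130/233041 + 33121/225001 = -2660745169/52434458041 ≈ -0.050744)
((-1610551 - 1*985763) + Z) - 1236045 = ((-1610551 - 1*985763) - 2660745169/52434458041) - 1236045 = ((-1610551 - 985763) - 2660745169/52434458041) - 1236045 = (-2596314 - 2660745169/52434458041) - 1236045 = -136136320155006043/52434458041 - 1236045 = -200947669844293888/52434458041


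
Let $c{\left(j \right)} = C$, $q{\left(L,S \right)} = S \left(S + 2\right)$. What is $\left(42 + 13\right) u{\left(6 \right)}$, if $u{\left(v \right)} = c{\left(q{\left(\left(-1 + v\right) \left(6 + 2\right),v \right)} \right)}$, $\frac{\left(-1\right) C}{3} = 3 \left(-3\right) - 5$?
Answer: $2310$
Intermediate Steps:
$q{\left(L,S \right)} = S \left(2 + S\right)$
$C = 42$ ($C = - 3 \left(3 \left(-3\right) - 5\right) = - 3 \left(-9 - 5\right) = \left(-3\right) \left(-14\right) = 42$)
$c{\left(j \right)} = 42$
$u{\left(v \right)} = 42$
$\left(42 + 13\right) u{\left(6 \right)} = \left(42 + 13\right) 42 = 55 \cdot 42 = 2310$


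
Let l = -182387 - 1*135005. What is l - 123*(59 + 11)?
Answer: -326002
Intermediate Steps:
l = -317392 (l = -182387 - 135005 = -317392)
l - 123*(59 + 11) = -317392 - 123*(59 + 11) = -317392 - 123*70 = -317392 - 1*8610 = -317392 - 8610 = -326002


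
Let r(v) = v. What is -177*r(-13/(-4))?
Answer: -2301/4 ≈ -575.25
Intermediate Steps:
-177*r(-13/(-4)) = -(-2301)/(-4) = -(-2301)*(-1)/4 = -177*13/4 = -2301/4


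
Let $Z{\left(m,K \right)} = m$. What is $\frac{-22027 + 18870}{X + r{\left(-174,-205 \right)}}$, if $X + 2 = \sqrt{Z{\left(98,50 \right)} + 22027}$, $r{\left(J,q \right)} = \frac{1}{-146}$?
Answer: $- \frac{135050146}{471530651} - \frac{336473060 \sqrt{885}}{471530651} \approx -21.515$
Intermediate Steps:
$r{\left(J,q \right)} = - \frac{1}{146}$
$X = -2 + 5 \sqrt{885}$ ($X = -2 + \sqrt{98 + 22027} = -2 + \sqrt{22125} = -2 + 5 \sqrt{885} \approx 146.74$)
$\frac{-22027 + 18870}{X + r{\left(-174,-205 \right)}} = \frac{-22027 + 18870}{\left(-2 + 5 \sqrt{885}\right) - \frac{1}{146}} = - \frac{3157}{- \frac{293}{146} + 5 \sqrt{885}}$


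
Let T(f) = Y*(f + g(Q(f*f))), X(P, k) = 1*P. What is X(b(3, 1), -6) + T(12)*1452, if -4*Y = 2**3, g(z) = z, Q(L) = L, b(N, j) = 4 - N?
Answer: -453023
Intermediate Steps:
Y = -2 (Y = -1/4*2**3 = -1/4*8 = -2)
X(P, k) = P
T(f) = -2*f - 2*f**2 (T(f) = -2*(f + f*f) = -2*(f + f**2) = -2*f - 2*f**2)
X(b(3, 1), -6) + T(12)*1452 = (4 - 1*3) + (2*12*(-1 - 1*12))*1452 = (4 - 3) + (2*12*(-1 - 12))*1452 = 1 + (2*12*(-13))*1452 = 1 - 312*1452 = 1 - 453024 = -453023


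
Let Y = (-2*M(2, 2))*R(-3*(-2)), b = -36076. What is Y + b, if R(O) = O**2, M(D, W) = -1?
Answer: -36004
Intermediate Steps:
Y = 72 (Y = (-2*(-1))*(-3*(-2))**2 = 2*6**2 = 2*36 = 72)
Y + b = 72 - 36076 = -36004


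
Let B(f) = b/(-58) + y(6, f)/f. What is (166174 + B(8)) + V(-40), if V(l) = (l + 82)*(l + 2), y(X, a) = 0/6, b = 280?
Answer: 4772622/29 ≈ 1.6457e+5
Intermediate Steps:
y(X, a) = 0 (y(X, a) = 0*(⅙) = 0)
B(f) = -140/29 (B(f) = 280/(-58) + 0/f = 280*(-1/58) + 0 = -140/29 + 0 = -140/29)
V(l) = (2 + l)*(82 + l) (V(l) = (82 + l)*(2 + l) = (2 + l)*(82 + l))
(166174 + B(8)) + V(-40) = (166174 - 140/29) + (164 + (-40)² + 84*(-40)) = 4818906/29 + (164 + 1600 - 3360) = 4818906/29 - 1596 = 4772622/29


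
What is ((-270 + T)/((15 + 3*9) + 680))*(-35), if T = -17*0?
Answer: 4725/361 ≈ 13.089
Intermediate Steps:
T = 0
((-270 + T)/((15 + 3*9) + 680))*(-35) = ((-270 + 0)/((15 + 3*9) + 680))*(-35) = -270/((15 + 27) + 680)*(-35) = -270/(42 + 680)*(-35) = -270/722*(-35) = -270*1/722*(-35) = -135/361*(-35) = 4725/361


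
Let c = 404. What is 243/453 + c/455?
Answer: 97859/68705 ≈ 1.4243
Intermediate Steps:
243/453 + c/455 = 243/453 + 404/455 = 243*(1/453) + 404*(1/455) = 81/151 + 404/455 = 97859/68705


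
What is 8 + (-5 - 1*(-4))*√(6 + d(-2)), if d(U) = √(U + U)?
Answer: 8 - √(6 + 2*I) ≈ 5.5176 - 0.40284*I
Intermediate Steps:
d(U) = √2*√U (d(U) = √(2*U) = √2*√U)
8 + (-5 - 1*(-4))*√(6 + d(-2)) = 8 + (-5 - 1*(-4))*√(6 + √2*√(-2)) = 8 + (-5 + 4)*√(6 + √2*(I*√2)) = 8 - √(6 + 2*I)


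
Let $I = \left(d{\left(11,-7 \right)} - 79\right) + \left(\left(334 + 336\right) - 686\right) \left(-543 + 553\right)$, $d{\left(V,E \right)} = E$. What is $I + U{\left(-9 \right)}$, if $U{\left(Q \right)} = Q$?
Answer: $-255$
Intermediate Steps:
$I = -246$ ($I = \left(-7 - 79\right) + \left(\left(334 + 336\right) - 686\right) \left(-543 + 553\right) = -86 + \left(670 - 686\right) 10 = -86 - 160 = -246$)
$I + U{\left(-9 \right)} = -246 - 9 = -255$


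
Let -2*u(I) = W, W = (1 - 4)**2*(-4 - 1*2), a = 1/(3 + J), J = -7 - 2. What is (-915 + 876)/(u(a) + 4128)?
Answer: -13/1385 ≈ -0.0093863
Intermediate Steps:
J = -9
a = -1/6 (a = 1/(3 - 9) = 1/(-6) = -1/6 ≈ -0.16667)
W = -54 (W = (-3)**2*(-4 - 2) = 9*(-6) = -54)
u(I) = 27 (u(I) = -1/2*(-54) = 27)
(-915 + 876)/(u(a) + 4128) = (-915 + 876)/(27 + 4128) = -39/4155 = -39*1/4155 = -13/1385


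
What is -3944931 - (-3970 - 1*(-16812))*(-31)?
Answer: -3546829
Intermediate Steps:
-3944931 - (-3970 - 1*(-16812))*(-31) = -3944931 - (-3970 + 16812)*(-31) = -3944931 - 12842*(-31) = -3944931 - 1*(-398102) = -3944931 + 398102 = -3546829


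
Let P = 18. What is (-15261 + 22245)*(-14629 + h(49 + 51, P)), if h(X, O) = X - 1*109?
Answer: -102231792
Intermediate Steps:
h(X, O) = -109 + X (h(X, O) = X - 109 = -109 + X)
(-15261 + 22245)*(-14629 + h(49 + 51, P)) = (-15261 + 22245)*(-14629 + (-109 + (49 + 51))) = 6984*(-14629 + (-109 + 100)) = 6984*(-14629 - 9) = 6984*(-14638) = -102231792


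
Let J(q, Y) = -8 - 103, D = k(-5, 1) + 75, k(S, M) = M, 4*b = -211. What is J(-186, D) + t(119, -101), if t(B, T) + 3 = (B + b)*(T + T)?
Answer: -26993/2 ≈ -13497.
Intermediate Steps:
b = -211/4 (b = (¼)*(-211) = -211/4 ≈ -52.750)
t(B, T) = -3 + 2*T*(-211/4 + B) (t(B, T) = -3 + (B - 211/4)*(T + T) = -3 + (-211/4 + B)*(2*T) = -3 + 2*T*(-211/4 + B))
D = 76 (D = 1 + 75 = 76)
J(q, Y) = -111
J(-186, D) + t(119, -101) = -111 + (-3 - 211/2*(-101) + 2*119*(-101)) = -111 + (-3 + 21311/2 - 24038) = -111 - 26771/2 = -26993/2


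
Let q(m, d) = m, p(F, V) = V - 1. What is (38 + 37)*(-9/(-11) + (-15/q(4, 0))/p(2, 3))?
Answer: -6975/88 ≈ -79.261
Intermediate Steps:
p(F, V) = -1 + V
(38 + 37)*(-9/(-11) + (-15/q(4, 0))/p(2, 3)) = (38 + 37)*(-9/(-11) + (-15/4)/(-1 + 3)) = 75*(-9*(-1/11) - 15*¼/2) = 75*(9/11 - 15/4*½) = 75*(9/11 - 15/8) = 75*(-93/88) = -6975/88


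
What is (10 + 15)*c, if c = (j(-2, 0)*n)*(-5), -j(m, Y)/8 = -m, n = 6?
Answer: 12000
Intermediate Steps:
j(m, Y) = 8*m (j(m, Y) = -(-8)*m = 8*m)
c = 480 (c = ((8*(-2))*6)*(-5) = -16*6*(-5) = -96*(-5) = 480)
(10 + 15)*c = (10 + 15)*480 = 25*480 = 12000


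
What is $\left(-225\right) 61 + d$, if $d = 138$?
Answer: $-13587$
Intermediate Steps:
$\left(-225\right) 61 + d = \left(-225\right) 61 + 138 = -13725 + 138 = -13587$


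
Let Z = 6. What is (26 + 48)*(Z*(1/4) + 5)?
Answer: 481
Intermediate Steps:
(26 + 48)*(Z*(1/4) + 5) = (26 + 48)*(6*(1/4) + 5) = 74*(6*(1*(1/4)) + 5) = 74*(6*(1/4) + 5) = 74*(3/2 + 5) = 74*(13/2) = 481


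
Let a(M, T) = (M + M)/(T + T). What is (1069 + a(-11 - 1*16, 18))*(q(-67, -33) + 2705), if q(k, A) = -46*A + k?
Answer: 4436530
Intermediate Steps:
a(M, T) = M/T (a(M, T) = (2*M)/((2*T)) = (2*M)*(1/(2*T)) = M/T)
q(k, A) = k - 46*A
(1069 + a(-11 - 1*16, 18))*(q(-67, -33) + 2705) = (1069 + (-11 - 1*16)/18)*((-67 - 46*(-33)) + 2705) = (1069 + (-11 - 16)*(1/18))*((-67 + 1518) + 2705) = (1069 - 27*1/18)*(1451 + 2705) = (1069 - 3/2)*4156 = (2135/2)*4156 = 4436530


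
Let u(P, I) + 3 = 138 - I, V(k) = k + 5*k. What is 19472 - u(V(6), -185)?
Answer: 19152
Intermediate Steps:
V(k) = 6*k
u(P, I) = 135 - I (u(P, I) = -3 + (138 - I) = 135 - I)
19472 - u(V(6), -185) = 19472 - (135 - 1*(-185)) = 19472 - (135 + 185) = 19472 - 1*320 = 19472 - 320 = 19152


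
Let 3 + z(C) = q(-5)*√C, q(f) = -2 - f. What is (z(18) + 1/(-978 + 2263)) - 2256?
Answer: -2902814/1285 + 9*√2 ≈ -2246.3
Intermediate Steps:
z(C) = -3 + 3*√C (z(C) = -3 + (-2 - 1*(-5))*√C = -3 + (-2 + 5)*√C = -3 + 3*√C)
(z(18) + 1/(-978 + 2263)) - 2256 = ((-3 + 3*√18) + 1/(-978 + 2263)) - 2256 = ((-3 + 3*(3*√2)) + 1/1285) - 2256 = ((-3 + 9*√2) + 1/1285) - 2256 = (-3854/1285 + 9*√2) - 2256 = -2902814/1285 + 9*√2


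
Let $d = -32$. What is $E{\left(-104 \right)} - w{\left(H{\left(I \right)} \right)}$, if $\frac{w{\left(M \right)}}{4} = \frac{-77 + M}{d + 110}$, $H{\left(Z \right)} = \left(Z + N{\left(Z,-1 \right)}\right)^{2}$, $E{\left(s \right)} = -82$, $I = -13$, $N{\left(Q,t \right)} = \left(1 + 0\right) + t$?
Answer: $- \frac{3382}{39} \approx -86.718$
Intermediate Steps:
$N{\left(Q,t \right)} = 1 + t$
$H{\left(Z \right)} = Z^{2}$ ($H{\left(Z \right)} = \left(Z + \left(1 - 1\right)\right)^{2} = \left(Z + 0\right)^{2} = Z^{2}$)
$w{\left(M \right)} = - \frac{154}{39} + \frac{2 M}{39}$ ($w{\left(M \right)} = 4 \frac{-77 + M}{-32 + 110} = 4 \frac{-77 + M}{78} = 4 \left(-77 + M\right) \frac{1}{78} = 4 \left(- \frac{77}{78} + \frac{M}{78}\right) = - \frac{154}{39} + \frac{2 M}{39}$)
$E{\left(-104 \right)} - w{\left(H{\left(I \right)} \right)} = -82 - \left(- \frac{154}{39} + \frac{2 \left(-13\right)^{2}}{39}\right) = -82 - \left(- \frac{154}{39} + \frac{2}{39} \cdot 169\right) = -82 - \left(- \frac{154}{39} + \frac{26}{3}\right) = -82 - \frac{184}{39} = - \frac{3382}{39}$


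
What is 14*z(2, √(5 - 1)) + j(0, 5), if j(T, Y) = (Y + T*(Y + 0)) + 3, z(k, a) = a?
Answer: 36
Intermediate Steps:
j(T, Y) = 3 + Y + T*Y (j(T, Y) = (Y + T*Y) + 3 = 3 + Y + T*Y)
14*z(2, √(5 - 1)) + j(0, 5) = 14*√(5 - 1) + (3 + 5 + 0*5) = 14*√4 + (3 + 5 + 0) = 14*2 + 8 = 28 + 8 = 36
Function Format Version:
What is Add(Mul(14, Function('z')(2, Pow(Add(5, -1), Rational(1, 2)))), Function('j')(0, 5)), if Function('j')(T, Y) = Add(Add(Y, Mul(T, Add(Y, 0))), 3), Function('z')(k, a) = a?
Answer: 36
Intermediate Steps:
Function('j')(T, Y) = Add(3, Y, Mul(T, Y)) (Function('j')(T, Y) = Add(Add(Y, Mul(T, Y)), 3) = Add(3, Y, Mul(T, Y)))
Add(Mul(14, Function('z')(2, Pow(Add(5, -1), Rational(1, 2)))), Function('j')(0, 5)) = Add(Mul(14, Pow(Add(5, -1), Rational(1, 2))), Add(3, 5, Mul(0, 5))) = Add(Mul(14, Pow(4, Rational(1, 2))), Add(3, 5, 0)) = Add(Mul(14, 2), 8) = Add(28, 8) = 36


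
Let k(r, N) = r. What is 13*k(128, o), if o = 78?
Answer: 1664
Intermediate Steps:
13*k(128, o) = 13*128 = 1664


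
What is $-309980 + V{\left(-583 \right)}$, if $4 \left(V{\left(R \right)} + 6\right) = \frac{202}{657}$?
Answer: $- \frac{407321503}{1314} \approx -3.0999 \cdot 10^{5}$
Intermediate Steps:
$V{\left(R \right)} = - \frac{7783}{1314}$ ($V{\left(R \right)} = -6 + \frac{202 \cdot \frac{1}{657}}{4} = -6 + \frac{1}{4} \cdot \frac{202}{657} = -6 + \frac{101}{1314} = - \frac{7783}{1314}$)
$-309980 + V{\left(-583 \right)} = -309980 - \frac{7783}{1314} = - \frac{407321503}{1314}$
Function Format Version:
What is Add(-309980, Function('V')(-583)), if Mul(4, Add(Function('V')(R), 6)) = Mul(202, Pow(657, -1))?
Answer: Rational(-407321503, 1314) ≈ -3.0999e+5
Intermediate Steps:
Function('V')(R) = Rational(-7783, 1314) (Function('V')(R) = Add(-6, Mul(Rational(1, 4), Mul(202, Pow(657, -1)))) = Add(-6, Mul(Rational(1, 4), Mul(202, Rational(1, 657)))) = Add(-6, Mul(Rational(1, 4), Rational(202, 657))) = Add(-6, Rational(101, 1314)) = Rational(-7783, 1314))
Add(-309980, Function('V')(-583)) = Add(-309980, Rational(-7783, 1314)) = Rational(-407321503, 1314)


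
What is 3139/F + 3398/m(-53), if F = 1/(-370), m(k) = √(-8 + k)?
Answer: -1161430 - 3398*I*√61/61 ≈ -1.1614e+6 - 435.07*I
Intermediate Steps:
F = -1/370 ≈ -0.0027027
3139/F + 3398/m(-53) = 3139/(-1/370) + 3398/(√(-8 - 53)) = 3139*(-370) + 3398/(√(-61)) = -1161430 + 3398/((I*√61)) = -1161430 + 3398*(-I*√61/61) = -1161430 - 3398*I*√61/61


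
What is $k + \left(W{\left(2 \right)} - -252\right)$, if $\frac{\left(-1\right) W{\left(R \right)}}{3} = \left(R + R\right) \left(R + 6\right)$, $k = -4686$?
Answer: $-4530$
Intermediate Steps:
$W{\left(R \right)} = - 6 R \left(6 + R\right)$ ($W{\left(R \right)} = - 3 \left(R + R\right) \left(R + 6\right) = - 3 \cdot 2 R \left(6 + R\right) = - 6 R \left(6 + R\right)$)
$k + \left(W{\left(2 \right)} - -252\right) = -4686 - \left(-252 + 12 \left(6 + 2\right)\right) = -4686 + \left(\left(-6\right) 2 \cdot 8 + 252\right) = -4686 + \left(-96 + 252\right) = -4686 + 156 = -4530$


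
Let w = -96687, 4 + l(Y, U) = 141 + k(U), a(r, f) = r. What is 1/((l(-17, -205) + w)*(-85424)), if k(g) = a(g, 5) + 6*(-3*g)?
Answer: 1/7949984560 ≈ 1.2579e-10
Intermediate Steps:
k(g) = -17*g (k(g) = g + 6*(-3*g) = g - 18*g = -17*g)
l(Y, U) = 137 - 17*U (l(Y, U) = -4 + (141 - 17*U) = 137 - 17*U)
1/((l(-17, -205) + w)*(-85424)) = 1/(((137 - 17*(-205)) - 96687)*(-85424)) = -1/85424/((137 + 3485) - 96687) = -1/85424/(3622 - 96687) = -1/85424/(-93065) = -1/93065*(-1/85424) = 1/7949984560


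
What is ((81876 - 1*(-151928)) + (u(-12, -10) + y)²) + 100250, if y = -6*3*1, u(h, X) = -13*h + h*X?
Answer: 400618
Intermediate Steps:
u(h, X) = -13*h + X*h
y = -18 (y = -18*1 = -18)
((81876 - 1*(-151928)) + (u(-12, -10) + y)²) + 100250 = ((81876 - 1*(-151928)) + (-12*(-13 - 10) - 18)²) + 100250 = ((81876 + 151928) + (-12*(-23) - 18)²) + 100250 = (233804 + (276 - 18)²) + 100250 = (233804 + 258²) + 100250 = (233804 + 66564) + 100250 = 300368 + 100250 = 400618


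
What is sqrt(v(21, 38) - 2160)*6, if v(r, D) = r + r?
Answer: 6*I*sqrt(2118) ≈ 276.13*I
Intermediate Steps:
v(r, D) = 2*r
sqrt(v(21, 38) - 2160)*6 = sqrt(2*21 - 2160)*6 = sqrt(42 - 2160)*6 = sqrt(-2118)*6 = (I*sqrt(2118))*6 = 6*I*sqrt(2118)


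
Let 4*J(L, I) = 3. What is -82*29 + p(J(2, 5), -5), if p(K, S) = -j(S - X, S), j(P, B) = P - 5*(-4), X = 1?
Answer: -2392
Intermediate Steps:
J(L, I) = ¾ (J(L, I) = (¼)*3 = ¾)
j(P, B) = 20 + P (j(P, B) = P + 20 = 20 + P)
p(K, S) = -19 - S (p(K, S) = -(20 + (S - 1*1)) = -(20 + (S - 1)) = -(20 + (-1 + S)) = -(19 + S) = -19 - S)
-82*29 + p(J(2, 5), -5) = -82*29 + (-19 - 1*(-5)) = -2378 + (-19 + 5) = -2378 - 14 = -2392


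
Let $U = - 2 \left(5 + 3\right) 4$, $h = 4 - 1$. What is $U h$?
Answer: $-192$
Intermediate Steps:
$h = 3$ ($h = 4 - 1 = 3$)
$U = -64$ ($U = \left(-2\right) 8 \cdot 4 = \left(-16\right) 4 = -64$)
$U h = \left(-64\right) 3 = -192$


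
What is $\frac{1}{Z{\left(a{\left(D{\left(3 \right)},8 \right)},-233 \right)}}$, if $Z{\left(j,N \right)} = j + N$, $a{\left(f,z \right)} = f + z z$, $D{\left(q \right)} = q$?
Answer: $- \frac{1}{166} \approx -0.0060241$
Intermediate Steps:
$a{\left(f,z \right)} = f + z^{2}$
$Z{\left(j,N \right)} = N + j$
$\frac{1}{Z{\left(a{\left(D{\left(3 \right)},8 \right)},-233 \right)}} = \frac{1}{-233 + \left(3 + 8^{2}\right)} = \frac{1}{-233 + \left(3 + 64\right)} = \frac{1}{-233 + 67} = \frac{1}{-166} = - \frac{1}{166}$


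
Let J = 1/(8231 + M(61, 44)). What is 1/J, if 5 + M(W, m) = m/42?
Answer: 172768/21 ≈ 8227.0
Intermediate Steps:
M(W, m) = -5 + m/42
J = 21/172768 (J = 1/(8231 + (-5 + (1/42)*44)) = 1/(8231 + (-5 + 22/21)) = 1/(8231 - 83/21) = 1/(172768/21) = 21/172768 ≈ 0.00012155)
1/J = 1/(21/172768) = 172768/21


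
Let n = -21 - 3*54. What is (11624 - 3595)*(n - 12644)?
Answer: -102987983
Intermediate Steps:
n = -183 (n = -21 - 162 = -183)
(11624 - 3595)*(n - 12644) = (11624 - 3595)*(-183 - 12644) = 8029*(-12827) = -102987983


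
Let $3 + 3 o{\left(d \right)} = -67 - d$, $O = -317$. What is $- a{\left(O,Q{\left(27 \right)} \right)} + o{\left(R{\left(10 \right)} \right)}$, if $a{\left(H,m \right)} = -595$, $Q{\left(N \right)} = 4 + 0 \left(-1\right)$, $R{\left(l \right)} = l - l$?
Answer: $\frac{1715}{3} \approx 571.67$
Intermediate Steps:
$R{\left(l \right)} = 0$
$o{\left(d \right)} = - \frac{70}{3} - \frac{d}{3}$ ($o{\left(d \right)} = -1 + \frac{-67 - d}{3} = -1 - \left(\frac{67}{3} + \frac{d}{3}\right) = - \frac{70}{3} - \frac{d}{3}$)
$Q{\left(N \right)} = 4$ ($Q{\left(N \right)} = 4 + 0 = 4$)
$- a{\left(O,Q{\left(27 \right)} \right)} + o{\left(R{\left(10 \right)} \right)} = \left(-1\right) \left(-595\right) - \frac{70}{3} = 595 + \left(- \frac{70}{3} + 0\right) = 595 - \frac{70}{3} = \frac{1715}{3}$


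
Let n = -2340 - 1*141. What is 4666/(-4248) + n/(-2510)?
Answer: -293093/2665620 ≈ -0.10995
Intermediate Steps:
n = -2481 (n = -2340 - 141 = -2481)
4666/(-4248) + n/(-2510) = 4666/(-4248) - 2481/(-2510) = 4666*(-1/4248) - 2481*(-1/2510) = -2333/2124 + 2481/2510 = -293093/2665620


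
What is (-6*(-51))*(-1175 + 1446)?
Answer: 82926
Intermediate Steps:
(-6*(-51))*(-1175 + 1446) = 306*271 = 82926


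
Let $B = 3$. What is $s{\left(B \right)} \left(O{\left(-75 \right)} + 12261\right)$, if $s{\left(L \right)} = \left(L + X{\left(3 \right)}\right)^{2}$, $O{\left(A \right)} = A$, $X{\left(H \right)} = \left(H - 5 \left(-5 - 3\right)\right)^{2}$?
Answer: $41796810144$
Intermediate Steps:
$X{\left(H \right)} = \left(40 + H\right)^{2}$ ($X{\left(H \right)} = \left(H - -40\right)^{2} = \left(H + 40\right)^{2} = \left(40 + H\right)^{2}$)
$s{\left(L \right)} = \left(1849 + L\right)^{2}$ ($s{\left(L \right)} = \left(L + \left(40 + 3\right)^{2}\right)^{2} = \left(L + 43^{2}\right)^{2} = \left(L + 1849\right)^{2} = \left(1849 + L\right)^{2}$)
$s{\left(B \right)} \left(O{\left(-75 \right)} + 12261\right) = \left(1849 + 3\right)^{2} \left(-75 + 12261\right) = 1852^{2} \cdot 12186 = 3429904 \cdot 12186 = 41796810144$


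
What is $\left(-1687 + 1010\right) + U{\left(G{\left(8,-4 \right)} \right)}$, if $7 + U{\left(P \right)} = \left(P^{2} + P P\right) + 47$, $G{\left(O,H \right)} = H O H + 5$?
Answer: $34741$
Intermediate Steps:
$G{\left(O,H \right)} = 5 + O H^{2}$ ($G{\left(O,H \right)} = O H^{2} + 5 = 5 + O H^{2}$)
$U{\left(P \right)} = 40 + 2 P^{2}$ ($U{\left(P \right)} = -7 + \left(\left(P^{2} + P P\right) + 47\right) = -7 + \left(\left(P^{2} + P^{2}\right) + 47\right) = -7 + \left(2 P^{2} + 47\right) = -7 + \left(47 + 2 P^{2}\right) = 40 + 2 P^{2}$)
$\left(-1687 + 1010\right) + U{\left(G{\left(8,-4 \right)} \right)} = \left(-1687 + 1010\right) + \left(40 + 2 \left(5 + 8 \left(-4\right)^{2}\right)^{2}\right) = -677 + \left(40 + 2 \left(5 + 8 \cdot 16\right)^{2}\right) = -677 + \left(40 + 2 \left(5 + 128\right)^{2}\right) = -677 + \left(40 + 2 \cdot 133^{2}\right) = -677 + \left(40 + 2 \cdot 17689\right) = -677 + \left(40 + 35378\right) = -677 + 35418 = 34741$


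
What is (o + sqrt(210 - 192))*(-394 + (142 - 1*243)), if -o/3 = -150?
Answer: -222750 - 1485*sqrt(2) ≈ -2.2485e+5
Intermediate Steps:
o = 450 (o = -3*(-150) = 450)
(o + sqrt(210 - 192))*(-394 + (142 - 1*243)) = (450 + sqrt(210 - 192))*(-394 + (142 - 1*243)) = (450 + sqrt(18))*(-394 + (142 - 243)) = (450 + 3*sqrt(2))*(-394 - 101) = (450 + 3*sqrt(2))*(-495) = -222750 - 1485*sqrt(2)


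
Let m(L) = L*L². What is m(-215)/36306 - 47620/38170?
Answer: -38107666547/138580002 ≈ -274.99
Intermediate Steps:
m(L) = L³
m(-215)/36306 - 47620/38170 = (-215)³/36306 - 47620/38170 = -9938375*1/36306 - 47620*1/38170 = -9938375/36306 - 4762/3817 = -38107666547/138580002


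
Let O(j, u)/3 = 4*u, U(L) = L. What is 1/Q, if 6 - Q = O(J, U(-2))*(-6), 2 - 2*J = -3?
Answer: -1/138 ≈ -0.0072464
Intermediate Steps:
J = 5/2 (J = 1 - ½*(-3) = 1 + 3/2 = 5/2 ≈ 2.5000)
O(j, u) = 12*u (O(j, u) = 3*(4*u) = 12*u)
Q = -138 (Q = 6 - 12*(-2)*(-6) = 6 - (-24)*(-6) = 6 - 1*144 = 6 - 144 = -138)
1/Q = 1/(-138) = -1/138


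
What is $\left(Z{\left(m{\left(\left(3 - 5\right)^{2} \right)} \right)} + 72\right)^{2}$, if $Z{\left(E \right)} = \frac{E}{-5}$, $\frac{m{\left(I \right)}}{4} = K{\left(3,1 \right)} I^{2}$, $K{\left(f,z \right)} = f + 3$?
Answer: $\frac{576}{25} \approx 23.04$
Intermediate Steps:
$K{\left(f,z \right)} = 3 + f$
$m{\left(I \right)} = 24 I^{2}$ ($m{\left(I \right)} = 4 \left(3 + 3\right) I^{2} = 4 \cdot 6 I^{2} = 24 I^{2}$)
$Z{\left(E \right)} = - \frac{E}{5}$ ($Z{\left(E \right)} = E \left(- \frac{1}{5}\right) = - \frac{E}{5}$)
$\left(Z{\left(m{\left(\left(3 - 5\right)^{2} \right)} \right)} + 72\right)^{2} = \left(- \frac{24 \left(\left(3 - 5\right)^{2}\right)^{2}}{5} + 72\right)^{2} = \left(- \frac{24 \left(\left(-2\right)^{2}\right)^{2}}{5} + 72\right)^{2} = \left(- \frac{24 \cdot 4^{2}}{5} + 72\right)^{2} = \left(- \frac{24 \cdot 16}{5} + 72\right)^{2} = \left(\left(- \frac{1}{5}\right) 384 + 72\right)^{2} = \left(- \frac{384}{5} + 72\right)^{2} = \left(- \frac{24}{5}\right)^{2} = \frac{576}{25}$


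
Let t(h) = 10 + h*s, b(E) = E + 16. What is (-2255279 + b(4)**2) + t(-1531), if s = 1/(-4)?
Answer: -9017945/4 ≈ -2.2545e+6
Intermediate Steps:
b(E) = 16 + E
s = -1/4 ≈ -0.25000
t(h) = 10 - h/4 (t(h) = 10 + h*(-1/4) = 10 - h/4)
(-2255279 + b(4)**2) + t(-1531) = (-2255279 + (16 + 4)**2) + (10 - 1/4*(-1531)) = (-2255279 + 20**2) + (10 + 1531/4) = (-2255279 + 400) + 1571/4 = -2254879 + 1571/4 = -9017945/4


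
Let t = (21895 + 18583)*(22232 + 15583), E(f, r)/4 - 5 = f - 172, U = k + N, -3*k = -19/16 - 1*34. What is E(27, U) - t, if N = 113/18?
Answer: -1530676130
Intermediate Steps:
N = 113/18 (N = 113*(1/18) = 113/18 ≈ 6.2778)
k = 563/48 (k = -(-19/16 - 1*34)/3 = -(-19*1/16 - 34)/3 = -(-19/16 - 34)/3 = -⅓*(-563/16) = 563/48 ≈ 11.729)
U = 2593/144 (U = 563/48 + 113/18 = 2593/144 ≈ 18.007)
E(f, r) = -668 + 4*f (E(f, r) = 20 + 4*(f - 172) = 20 + 4*(-172 + f) = 20 + (-688 + 4*f) = -668 + 4*f)
t = 1530675570 (t = 40478*37815 = 1530675570)
E(27, U) - t = (-668 + 4*27) - 1*1530675570 = (-668 + 108) - 1530675570 = -560 - 1530675570 = -1530676130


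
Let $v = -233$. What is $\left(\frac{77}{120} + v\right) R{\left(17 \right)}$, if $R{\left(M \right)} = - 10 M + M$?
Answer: $\frac{1422033}{40} \approx 35551.0$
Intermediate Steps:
$R{\left(M \right)} = - 9 M$
$\left(\frac{77}{120} + v\right) R{\left(17 \right)} = \left(\frac{77}{120} - 233\right) \left(\left(-9\right) 17\right) = \left(77 \cdot \frac{1}{120} - 233\right) \left(-153\right) = \left(\frac{77}{120} - 233\right) \left(-153\right) = \left(- \frac{27883}{120}\right) \left(-153\right) = \frac{1422033}{40}$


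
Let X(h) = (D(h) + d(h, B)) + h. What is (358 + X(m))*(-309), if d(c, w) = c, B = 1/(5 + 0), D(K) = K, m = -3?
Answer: -107841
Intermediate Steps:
B = ⅕ (B = 1/5 = ⅕ ≈ 0.20000)
X(h) = 3*h (X(h) = (h + h) + h = 2*h + h = 3*h)
(358 + X(m))*(-309) = (358 + 3*(-3))*(-309) = (358 - 9)*(-309) = 349*(-309) = -107841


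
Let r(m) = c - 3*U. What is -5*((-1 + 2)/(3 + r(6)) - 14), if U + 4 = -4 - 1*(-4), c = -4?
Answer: 765/11 ≈ 69.545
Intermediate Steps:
U = -4 (U = -4 + (-4 - 1*(-4)) = -4 + (-4 + 4) = -4 + 0 = -4)
r(m) = 8 (r(m) = -4 - 3*(-4) = -4 + 12 = 8)
-5*((-1 + 2)/(3 + r(6)) - 14) = -5*((-1 + 2)/(3 + 8) - 14) = -5*(1/11 - 14) = -5*(-153/11) = 765/11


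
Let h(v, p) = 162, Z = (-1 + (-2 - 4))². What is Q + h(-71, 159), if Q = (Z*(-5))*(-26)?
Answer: 6532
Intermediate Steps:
Z = 49 (Z = (-1 - 6)² = (-7)² = 49)
Q = 6370 (Q = (49*(-5))*(-26) = -245*(-26) = 6370)
Q + h(-71, 159) = 6370 + 162 = 6532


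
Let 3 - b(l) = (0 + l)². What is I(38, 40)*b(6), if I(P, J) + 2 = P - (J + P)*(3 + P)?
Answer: 104346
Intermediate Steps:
b(l) = 3 - l² (b(l) = 3 - (0 + l)² = 3 - l²)
I(P, J) = -2 + P - (3 + P)*(J + P) (I(P, J) = -2 + (P - (J + P)*(3 + P)) = -2 + (P - (3 + P)*(J + P)) = -2 + P - (3 + P)*(J + P))
I(38, 40)*b(6) = (-2 - 1*38² - 3*40 - 2*38 - 1*40*38)*(3 - 1*6²) = (-2 - 1*1444 - 120 - 76 - 1520)*(3 - 1*36) = (-2 - 1444 - 120 - 76 - 1520)*(3 - 36) = -3162*(-33) = 104346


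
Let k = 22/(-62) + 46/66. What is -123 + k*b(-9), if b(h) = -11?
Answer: -11789/93 ≈ -126.76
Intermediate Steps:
k = 350/1023 (k = 22*(-1/62) + 46*(1/66) = -11/31 + 23/33 = 350/1023 ≈ 0.34213)
-123 + k*b(-9) = -123 + (350/1023)*(-11) = -123 - 350/93 = -11789/93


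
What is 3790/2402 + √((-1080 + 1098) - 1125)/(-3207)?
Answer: 1895/1201 - I*√123/1069 ≈ 1.5779 - 0.010375*I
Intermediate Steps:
3790/2402 + √((-1080 + 1098) - 1125)/(-3207) = 3790*(1/2402) + √(18 - 1125)*(-1/3207) = 1895/1201 + √(-1107)*(-1/3207) = 1895/1201 + (3*I*√123)*(-1/3207) = 1895/1201 - I*√123/1069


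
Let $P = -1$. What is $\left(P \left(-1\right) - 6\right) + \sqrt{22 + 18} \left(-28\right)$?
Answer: $-5 - 56 \sqrt{10} \approx -182.09$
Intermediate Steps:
$\left(P \left(-1\right) - 6\right) + \sqrt{22 + 18} \left(-28\right) = \left(\left(-1\right) \left(-1\right) - 6\right) + \sqrt{22 + 18} \left(-28\right) = \left(1 - 6\right) + \sqrt{40} \left(-28\right) = -5 + 2 \sqrt{10} \left(-28\right) = -5 - 56 \sqrt{10}$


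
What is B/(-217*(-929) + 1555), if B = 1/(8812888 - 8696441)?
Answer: 1/23655975156 ≈ 4.2273e-11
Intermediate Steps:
B = 1/116447 ≈ 8.5876e-6
B/(-217*(-929) + 1555) = 1/(116447*(-217*(-929) + 1555)) = 1/(116447*(201593 + 1555)) = (1/116447)/203148 = (1/116447)*(1/203148) = 1/23655975156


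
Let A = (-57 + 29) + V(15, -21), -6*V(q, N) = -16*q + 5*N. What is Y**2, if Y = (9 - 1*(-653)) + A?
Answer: 1912689/4 ≈ 4.7817e+5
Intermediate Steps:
V(q, N) = -5*N/6 + 8*q/3 (V(q, N) = -(-16*q + 5*N)/6 = -5*N/6 + 8*q/3)
A = 59/2 (A = (-57 + 29) + (-5/6*(-21) + (8/3)*15) = -28 + (35/2 + 40) = -28 + 115/2 = 59/2 ≈ 29.500)
Y = 1383/2 (Y = (9 - 1*(-653)) + 59/2 = (9 + 653) + 59/2 = 662 + 59/2 = 1383/2 ≈ 691.50)
Y**2 = (1383/2)**2 = 1912689/4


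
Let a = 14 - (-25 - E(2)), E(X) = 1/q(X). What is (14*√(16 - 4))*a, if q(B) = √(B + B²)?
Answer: 14*√2 + 1092*√3 ≈ 1911.2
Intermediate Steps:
E(X) = (X*(1 + X))^(-½) (E(X) = 1/(√(X*(1 + X))) = (X*(1 + X))^(-½))
a = 39 + √6/6 (a = 14 - (-25 - 1/√(2*(1 + 2))) = 14 - (-25 - 1/√(2*3)) = 14 - (-25 - 1/√6) = 14 - (-25 - √6/6) = 14 + (25 + √6/6) = 39 + √6/6 ≈ 39.408)
(14*√(16 - 4))*a = (14*√(16 - 4))*(39 + √6/6) = (14*√12)*(39 + √6/6) = (14*(2*√3))*(39 + √6/6) = (28*√3)*(39 + √6/6) = 28*√3*(39 + √6/6)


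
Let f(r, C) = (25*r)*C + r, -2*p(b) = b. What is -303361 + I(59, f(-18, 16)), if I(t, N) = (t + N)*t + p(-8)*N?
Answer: -754614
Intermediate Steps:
p(b) = -b/2
f(r, C) = r + 25*C*r (f(r, C) = 25*C*r + r = r + 25*C*r)
I(t, N) = 4*N + t*(N + t) (I(t, N) = (t + N)*t + (-½*(-8))*N = (N + t)*t + 4*N = t*(N + t) + 4*N = 4*N + t*(N + t))
-303361 + I(59, f(-18, 16)) = -303361 + (59² + 4*(-18*(1 + 25*16)) - 18*(1 + 25*16)*59) = -303361 + (3481 + 4*(-18*(1 + 400)) - 18*(1 + 400)*59) = -303361 + (3481 + 4*(-18*401) - 18*401*59) = -303361 + (3481 + 4*(-7218) - 7218*59) = -303361 + (3481 - 28872 - 425862) = -303361 - 451253 = -754614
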